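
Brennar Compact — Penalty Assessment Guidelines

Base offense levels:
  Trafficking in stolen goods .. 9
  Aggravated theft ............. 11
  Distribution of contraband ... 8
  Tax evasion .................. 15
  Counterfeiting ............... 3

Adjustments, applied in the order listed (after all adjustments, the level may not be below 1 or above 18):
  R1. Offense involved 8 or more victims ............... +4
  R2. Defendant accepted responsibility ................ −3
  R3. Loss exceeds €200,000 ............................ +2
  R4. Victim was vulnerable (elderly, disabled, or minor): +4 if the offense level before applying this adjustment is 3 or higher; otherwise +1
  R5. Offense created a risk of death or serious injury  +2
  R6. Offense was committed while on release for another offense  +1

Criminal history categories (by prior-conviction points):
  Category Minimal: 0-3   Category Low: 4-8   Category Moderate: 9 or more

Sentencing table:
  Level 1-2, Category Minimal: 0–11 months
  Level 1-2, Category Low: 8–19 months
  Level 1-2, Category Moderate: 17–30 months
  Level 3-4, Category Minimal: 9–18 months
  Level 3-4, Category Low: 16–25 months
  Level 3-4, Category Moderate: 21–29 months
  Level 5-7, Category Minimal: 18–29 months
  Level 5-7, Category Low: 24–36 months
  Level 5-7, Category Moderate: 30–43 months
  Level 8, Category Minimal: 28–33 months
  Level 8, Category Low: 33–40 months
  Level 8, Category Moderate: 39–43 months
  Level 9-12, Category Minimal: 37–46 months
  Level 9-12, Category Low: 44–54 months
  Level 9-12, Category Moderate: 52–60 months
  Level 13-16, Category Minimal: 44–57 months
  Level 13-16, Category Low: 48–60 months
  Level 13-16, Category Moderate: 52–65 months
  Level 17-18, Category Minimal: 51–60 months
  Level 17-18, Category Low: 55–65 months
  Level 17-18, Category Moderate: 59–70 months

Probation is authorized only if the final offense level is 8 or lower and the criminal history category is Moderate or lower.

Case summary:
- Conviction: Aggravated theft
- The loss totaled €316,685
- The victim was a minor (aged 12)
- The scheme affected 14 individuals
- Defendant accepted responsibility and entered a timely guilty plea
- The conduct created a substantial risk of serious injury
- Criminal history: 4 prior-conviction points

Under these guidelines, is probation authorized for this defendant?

Base offense level for aggravated theft: 11.
R1 applies: 11 + 4 = 15.
R2 applies: 15 − 3 = 12.
R3 applies: 12 + 2 = 14.
R4 applies (level before this adjustment is 14 ≥ 3, so +4): 14 + 4 = 18.
R5 applies: 18 + 2 = 20.
R6 does not apply.
Level 20 exceeds the maximum of 18; capped at 18.
Final offense level: 18.
Criminal history: 4 prior points → Category Low (4-8).
Level 18 falls in the 17-18 band.
Grid: Level 17-18 × Category Low = 55-65 months.
Probation check: level 18 > 8 and category Low ≤ Moderate → not eligible.

No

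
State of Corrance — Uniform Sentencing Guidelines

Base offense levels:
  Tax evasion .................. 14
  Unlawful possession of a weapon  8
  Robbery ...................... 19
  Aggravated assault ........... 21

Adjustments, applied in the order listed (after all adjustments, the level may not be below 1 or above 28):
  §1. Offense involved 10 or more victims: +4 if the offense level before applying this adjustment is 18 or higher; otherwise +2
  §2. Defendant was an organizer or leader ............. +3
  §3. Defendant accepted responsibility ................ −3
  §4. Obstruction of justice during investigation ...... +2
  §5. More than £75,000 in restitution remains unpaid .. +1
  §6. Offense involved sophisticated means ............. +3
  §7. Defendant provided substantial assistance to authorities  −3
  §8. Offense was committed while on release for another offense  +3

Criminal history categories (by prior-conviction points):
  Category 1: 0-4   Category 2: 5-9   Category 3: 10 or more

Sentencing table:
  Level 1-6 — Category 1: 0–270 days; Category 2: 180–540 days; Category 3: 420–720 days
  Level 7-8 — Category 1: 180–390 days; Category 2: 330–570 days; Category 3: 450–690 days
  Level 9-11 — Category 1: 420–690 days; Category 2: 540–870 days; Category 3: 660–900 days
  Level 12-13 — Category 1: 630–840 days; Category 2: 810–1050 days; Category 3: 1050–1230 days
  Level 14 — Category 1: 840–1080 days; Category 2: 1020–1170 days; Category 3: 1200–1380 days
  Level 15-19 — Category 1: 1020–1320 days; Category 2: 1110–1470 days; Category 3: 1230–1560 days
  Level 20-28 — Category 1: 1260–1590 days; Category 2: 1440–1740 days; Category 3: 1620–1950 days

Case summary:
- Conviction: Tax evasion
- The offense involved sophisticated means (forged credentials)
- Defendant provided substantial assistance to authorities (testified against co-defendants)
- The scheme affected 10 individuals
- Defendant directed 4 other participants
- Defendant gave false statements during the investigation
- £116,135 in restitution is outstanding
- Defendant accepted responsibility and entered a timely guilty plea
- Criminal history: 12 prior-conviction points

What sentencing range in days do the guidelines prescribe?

Base offense level for tax evasion: 14.
§1 applies (level before this adjustment is 14 < 18, so +2): 14 + 2 = 16.
§2 applies: 16 + 3 = 19.
§3 applies: 19 − 3 = 16.
§4 applies: 16 + 2 = 18.
§5 applies: 18 + 1 = 19.
§6 applies: 19 + 3 = 22.
§7 applies: 22 − 3 = 19.
§8 does not apply.
Final offense level: 19.
Criminal history: 12 prior points → Category 3 (10+).
Level 19 falls in the 15-19 band.
Grid: Level 15-19 × Category 3 = 1230-1560 days.

1230-1560 days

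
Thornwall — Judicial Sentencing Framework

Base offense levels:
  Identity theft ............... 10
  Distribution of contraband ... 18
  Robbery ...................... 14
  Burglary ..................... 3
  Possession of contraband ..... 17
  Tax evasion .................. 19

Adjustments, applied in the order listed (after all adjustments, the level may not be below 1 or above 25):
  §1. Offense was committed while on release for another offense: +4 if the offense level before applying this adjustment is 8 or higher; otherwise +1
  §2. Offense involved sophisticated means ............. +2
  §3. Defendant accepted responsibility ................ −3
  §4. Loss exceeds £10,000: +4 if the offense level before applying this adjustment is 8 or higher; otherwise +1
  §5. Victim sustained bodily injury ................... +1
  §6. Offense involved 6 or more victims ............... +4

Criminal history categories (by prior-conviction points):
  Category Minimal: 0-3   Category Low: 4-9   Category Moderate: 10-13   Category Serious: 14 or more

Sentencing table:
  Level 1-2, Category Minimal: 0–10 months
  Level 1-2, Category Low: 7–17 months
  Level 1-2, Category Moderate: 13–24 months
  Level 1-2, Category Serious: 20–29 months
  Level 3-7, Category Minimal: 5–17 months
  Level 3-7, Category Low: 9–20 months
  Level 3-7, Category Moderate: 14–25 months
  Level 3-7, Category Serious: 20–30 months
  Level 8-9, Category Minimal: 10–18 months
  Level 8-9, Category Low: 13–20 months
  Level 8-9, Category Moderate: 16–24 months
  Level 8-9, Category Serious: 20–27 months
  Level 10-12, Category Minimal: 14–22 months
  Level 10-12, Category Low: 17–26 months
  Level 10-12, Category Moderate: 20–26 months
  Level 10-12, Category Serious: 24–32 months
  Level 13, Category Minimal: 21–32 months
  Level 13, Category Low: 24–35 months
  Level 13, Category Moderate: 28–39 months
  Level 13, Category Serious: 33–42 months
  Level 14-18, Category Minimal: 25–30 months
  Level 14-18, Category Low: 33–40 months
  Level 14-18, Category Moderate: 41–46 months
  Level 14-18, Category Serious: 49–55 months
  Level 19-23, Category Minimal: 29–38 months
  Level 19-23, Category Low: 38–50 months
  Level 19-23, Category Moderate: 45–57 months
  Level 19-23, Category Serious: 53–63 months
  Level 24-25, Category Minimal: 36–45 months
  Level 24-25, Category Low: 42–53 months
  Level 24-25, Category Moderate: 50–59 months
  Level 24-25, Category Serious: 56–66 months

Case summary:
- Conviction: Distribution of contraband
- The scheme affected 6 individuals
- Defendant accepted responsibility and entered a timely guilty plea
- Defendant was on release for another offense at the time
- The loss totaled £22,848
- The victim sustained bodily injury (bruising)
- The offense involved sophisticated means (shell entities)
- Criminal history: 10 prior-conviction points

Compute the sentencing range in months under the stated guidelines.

Base offense level for distribution of contraband: 18.
§1 applies (level before this adjustment is 18 ≥ 8, so +4): 18 + 4 = 22.
§2 applies: 22 + 2 = 24.
§3 applies: 24 − 3 = 21.
§4 applies (level before this adjustment is 21 ≥ 8, so +4): 21 + 4 = 25.
§5 applies: 25 + 1 = 26.
§6 applies: 26 + 4 = 30.
Level 30 exceeds the maximum of 25; capped at 25.
Final offense level: 25.
Criminal history: 10 prior points → Category Moderate (10-13).
Level 25 falls in the 24-25 band.
Grid: Level 24-25 × Category Moderate = 50-59 months.

50-59 months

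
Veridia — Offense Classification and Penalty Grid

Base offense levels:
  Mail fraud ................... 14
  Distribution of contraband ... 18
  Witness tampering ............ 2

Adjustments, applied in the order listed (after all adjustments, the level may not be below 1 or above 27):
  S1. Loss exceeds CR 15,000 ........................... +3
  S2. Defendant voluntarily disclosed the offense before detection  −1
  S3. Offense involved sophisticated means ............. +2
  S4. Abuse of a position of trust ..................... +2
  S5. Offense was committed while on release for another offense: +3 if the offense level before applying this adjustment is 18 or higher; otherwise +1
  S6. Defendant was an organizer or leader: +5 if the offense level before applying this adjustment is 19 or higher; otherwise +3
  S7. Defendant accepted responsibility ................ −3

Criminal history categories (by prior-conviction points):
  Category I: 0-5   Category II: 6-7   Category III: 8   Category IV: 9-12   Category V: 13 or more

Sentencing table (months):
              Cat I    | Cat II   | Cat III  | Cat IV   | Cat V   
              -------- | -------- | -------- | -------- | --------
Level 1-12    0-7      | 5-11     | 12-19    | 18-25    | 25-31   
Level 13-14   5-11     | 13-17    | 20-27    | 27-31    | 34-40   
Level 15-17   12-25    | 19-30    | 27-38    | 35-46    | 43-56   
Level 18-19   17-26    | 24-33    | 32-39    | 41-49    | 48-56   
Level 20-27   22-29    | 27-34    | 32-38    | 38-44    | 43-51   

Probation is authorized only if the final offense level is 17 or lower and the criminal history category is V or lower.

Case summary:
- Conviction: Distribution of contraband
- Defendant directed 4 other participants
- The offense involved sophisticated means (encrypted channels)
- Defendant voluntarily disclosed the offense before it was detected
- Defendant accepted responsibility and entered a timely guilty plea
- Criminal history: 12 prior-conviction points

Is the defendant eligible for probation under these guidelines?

Base offense level for distribution of contraband: 18.
S1 does not apply.
S2 applies: 18 − 1 = 17.
S3 applies: 17 + 2 = 19.
S6 applies (level before this adjustment is 19 ≥ 19, so +5): 19 + 5 = 24.
S7 applies: 24 − 3 = 21.
Final offense level: 21.
Criminal history: 12 prior points → Category IV (9-12).
Level 21 falls in the 20-27 band.
Grid: Level 20-27 × Category IV = 38-44 months.
Probation check: level 21 > 17 and category IV ≤ V → not eligible.

No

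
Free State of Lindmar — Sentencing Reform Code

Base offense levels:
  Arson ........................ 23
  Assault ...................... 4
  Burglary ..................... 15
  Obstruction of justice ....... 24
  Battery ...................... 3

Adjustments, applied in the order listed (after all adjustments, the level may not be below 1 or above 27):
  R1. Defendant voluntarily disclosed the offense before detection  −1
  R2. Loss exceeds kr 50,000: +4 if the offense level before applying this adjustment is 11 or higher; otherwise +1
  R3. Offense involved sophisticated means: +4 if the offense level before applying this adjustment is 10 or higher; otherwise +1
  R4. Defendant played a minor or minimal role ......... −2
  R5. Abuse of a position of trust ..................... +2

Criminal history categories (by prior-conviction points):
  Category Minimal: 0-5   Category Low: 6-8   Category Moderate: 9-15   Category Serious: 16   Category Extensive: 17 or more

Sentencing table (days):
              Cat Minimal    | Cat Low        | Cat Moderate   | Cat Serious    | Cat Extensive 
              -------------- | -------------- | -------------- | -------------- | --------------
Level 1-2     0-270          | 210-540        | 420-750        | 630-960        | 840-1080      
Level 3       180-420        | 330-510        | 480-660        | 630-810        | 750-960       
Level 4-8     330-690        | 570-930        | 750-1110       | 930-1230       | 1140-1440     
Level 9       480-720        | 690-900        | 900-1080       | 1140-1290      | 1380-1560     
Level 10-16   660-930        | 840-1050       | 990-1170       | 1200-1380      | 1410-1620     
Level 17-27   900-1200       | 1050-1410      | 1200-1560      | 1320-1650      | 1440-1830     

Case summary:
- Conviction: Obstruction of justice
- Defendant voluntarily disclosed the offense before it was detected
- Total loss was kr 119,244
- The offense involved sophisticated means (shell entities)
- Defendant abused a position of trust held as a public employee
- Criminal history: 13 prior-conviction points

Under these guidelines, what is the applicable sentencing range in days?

1200-1560 days

Base offense level for obstruction of justice: 24.
R1 applies: 24 − 1 = 23.
R2 applies (level before this adjustment is 23 ≥ 11, so +4): 23 + 4 = 27.
R3 applies (level before this adjustment is 27 ≥ 10, so +4): 27 + 4 = 31.
R4 does not apply.
R5 applies: 31 + 2 = 33.
Level 33 exceeds the maximum of 27; capped at 27.
Final offense level: 27.
Criminal history: 13 prior points → Category Moderate (9-15).
Level 27 falls in the 17-27 band.
Grid: Level 17-27 × Category Moderate = 1200-1560 days.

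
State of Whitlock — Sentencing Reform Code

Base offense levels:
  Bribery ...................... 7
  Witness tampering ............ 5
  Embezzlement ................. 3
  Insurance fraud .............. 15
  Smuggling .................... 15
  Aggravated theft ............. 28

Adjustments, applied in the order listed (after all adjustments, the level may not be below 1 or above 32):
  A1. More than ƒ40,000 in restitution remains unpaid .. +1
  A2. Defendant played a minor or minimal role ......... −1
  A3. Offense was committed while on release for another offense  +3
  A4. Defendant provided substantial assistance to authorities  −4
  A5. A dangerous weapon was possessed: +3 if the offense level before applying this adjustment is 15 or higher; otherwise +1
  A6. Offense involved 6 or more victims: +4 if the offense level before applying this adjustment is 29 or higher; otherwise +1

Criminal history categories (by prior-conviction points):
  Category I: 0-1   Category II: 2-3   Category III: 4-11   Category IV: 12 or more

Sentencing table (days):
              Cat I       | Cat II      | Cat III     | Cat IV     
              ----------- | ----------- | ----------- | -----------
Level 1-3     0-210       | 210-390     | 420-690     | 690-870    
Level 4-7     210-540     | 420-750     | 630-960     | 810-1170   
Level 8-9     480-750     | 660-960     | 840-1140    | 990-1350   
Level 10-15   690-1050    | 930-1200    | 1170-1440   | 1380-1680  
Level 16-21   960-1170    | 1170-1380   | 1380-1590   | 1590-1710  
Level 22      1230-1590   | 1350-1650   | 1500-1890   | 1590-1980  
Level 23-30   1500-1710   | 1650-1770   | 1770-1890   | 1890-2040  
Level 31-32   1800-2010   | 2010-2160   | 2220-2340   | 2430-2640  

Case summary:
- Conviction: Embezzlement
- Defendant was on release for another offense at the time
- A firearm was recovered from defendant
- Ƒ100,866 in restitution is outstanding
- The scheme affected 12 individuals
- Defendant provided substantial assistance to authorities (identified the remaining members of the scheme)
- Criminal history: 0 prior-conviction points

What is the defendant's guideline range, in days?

Base offense level for embezzlement: 3.
A1 applies: 3 + 1 = 4.
A3 applies: 4 + 3 = 7.
A4 applies: 7 − 4 = 3.
A5 applies (level before this adjustment is 3 < 15, so +1): 3 + 1 = 4.
A6 applies (level before this adjustment is 4 < 29, so +1): 4 + 1 = 5.
Final offense level: 5.
Criminal history: 0 prior points → Category I (0-1).
Level 5 falls in the 4-7 band.
Grid: Level 4-7 × Category I = 210-540 days.

210-540 days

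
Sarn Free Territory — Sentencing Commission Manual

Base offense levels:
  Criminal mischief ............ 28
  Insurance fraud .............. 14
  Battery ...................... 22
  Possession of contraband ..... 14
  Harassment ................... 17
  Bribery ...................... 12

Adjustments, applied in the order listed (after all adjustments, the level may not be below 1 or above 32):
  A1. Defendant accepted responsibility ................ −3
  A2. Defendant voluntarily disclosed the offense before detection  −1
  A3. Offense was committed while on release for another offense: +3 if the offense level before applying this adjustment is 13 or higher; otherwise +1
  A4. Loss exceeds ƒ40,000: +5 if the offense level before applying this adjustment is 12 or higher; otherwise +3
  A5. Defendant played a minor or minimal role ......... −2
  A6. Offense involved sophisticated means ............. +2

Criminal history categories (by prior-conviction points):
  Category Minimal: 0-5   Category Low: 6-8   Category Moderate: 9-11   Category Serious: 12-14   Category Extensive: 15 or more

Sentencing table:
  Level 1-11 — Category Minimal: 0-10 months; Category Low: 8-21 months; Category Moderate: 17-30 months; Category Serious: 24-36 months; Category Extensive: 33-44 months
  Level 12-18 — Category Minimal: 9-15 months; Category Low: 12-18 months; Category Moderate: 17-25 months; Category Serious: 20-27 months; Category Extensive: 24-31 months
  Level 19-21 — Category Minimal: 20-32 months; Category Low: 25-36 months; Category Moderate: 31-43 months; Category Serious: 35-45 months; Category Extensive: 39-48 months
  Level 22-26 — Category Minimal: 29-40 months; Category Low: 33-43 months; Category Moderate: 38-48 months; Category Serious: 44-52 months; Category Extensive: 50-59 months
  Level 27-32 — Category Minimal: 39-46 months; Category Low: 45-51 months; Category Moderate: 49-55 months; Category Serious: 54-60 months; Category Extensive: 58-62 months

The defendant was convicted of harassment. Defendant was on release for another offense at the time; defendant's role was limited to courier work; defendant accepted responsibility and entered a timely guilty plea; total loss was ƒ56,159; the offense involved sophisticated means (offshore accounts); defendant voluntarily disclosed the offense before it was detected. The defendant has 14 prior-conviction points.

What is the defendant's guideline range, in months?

35-45 months

Base offense level for harassment: 17.
A1 applies: 17 − 3 = 14.
A2 applies: 14 − 1 = 13.
A3 applies (level before this adjustment is 13 ≥ 13, so +3): 13 + 3 = 16.
A4 applies (level before this adjustment is 16 ≥ 12, so +5): 16 + 5 = 21.
A5 applies: 21 − 2 = 19.
A6 applies: 19 + 2 = 21.
Final offense level: 21.
Criminal history: 14 prior points → Category Serious (12-14).
Level 21 falls in the 19-21 band.
Grid: Level 19-21 × Category Serious = 35-45 months.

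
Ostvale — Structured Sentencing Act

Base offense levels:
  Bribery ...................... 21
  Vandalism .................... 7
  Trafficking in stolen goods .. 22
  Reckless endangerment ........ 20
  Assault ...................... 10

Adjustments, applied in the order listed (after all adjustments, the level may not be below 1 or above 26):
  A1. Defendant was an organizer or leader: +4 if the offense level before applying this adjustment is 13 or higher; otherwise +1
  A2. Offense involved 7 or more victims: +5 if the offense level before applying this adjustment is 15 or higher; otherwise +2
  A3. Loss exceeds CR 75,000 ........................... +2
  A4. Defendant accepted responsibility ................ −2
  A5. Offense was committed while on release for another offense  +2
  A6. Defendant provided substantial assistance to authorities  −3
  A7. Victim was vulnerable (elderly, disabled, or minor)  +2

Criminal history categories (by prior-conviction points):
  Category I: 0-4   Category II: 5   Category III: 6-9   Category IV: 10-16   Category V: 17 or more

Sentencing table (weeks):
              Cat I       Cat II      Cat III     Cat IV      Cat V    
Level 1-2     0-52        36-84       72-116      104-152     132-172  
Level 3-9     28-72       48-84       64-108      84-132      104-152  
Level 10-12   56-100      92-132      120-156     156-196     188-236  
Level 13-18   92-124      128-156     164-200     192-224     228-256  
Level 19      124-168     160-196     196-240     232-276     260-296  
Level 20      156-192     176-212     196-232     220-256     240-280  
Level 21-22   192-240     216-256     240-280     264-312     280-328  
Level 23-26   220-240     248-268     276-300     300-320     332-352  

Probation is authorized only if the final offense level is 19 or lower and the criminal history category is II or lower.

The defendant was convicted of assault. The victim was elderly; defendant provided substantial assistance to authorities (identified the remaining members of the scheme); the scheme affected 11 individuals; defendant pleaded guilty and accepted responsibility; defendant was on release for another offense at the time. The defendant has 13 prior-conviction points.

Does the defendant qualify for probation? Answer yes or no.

Base offense level for assault: 10.
A2 applies (level before this adjustment is 10 < 15, so +2): 10 + 2 = 12.
A3 does not apply.
A4 applies: 12 − 2 = 10.
A5 applies: 10 + 2 = 12.
A6 applies: 12 − 3 = 9.
A7 applies: 9 + 2 = 11.
Final offense level: 11.
Criminal history: 13 prior points → Category IV (10-16).
Level 11 falls in the 10-12 band.
Grid: Level 10-12 × Category IV = 156-196 weeks.
Probation check: level 11 ≤ 19 and category IV > II → not eligible.

No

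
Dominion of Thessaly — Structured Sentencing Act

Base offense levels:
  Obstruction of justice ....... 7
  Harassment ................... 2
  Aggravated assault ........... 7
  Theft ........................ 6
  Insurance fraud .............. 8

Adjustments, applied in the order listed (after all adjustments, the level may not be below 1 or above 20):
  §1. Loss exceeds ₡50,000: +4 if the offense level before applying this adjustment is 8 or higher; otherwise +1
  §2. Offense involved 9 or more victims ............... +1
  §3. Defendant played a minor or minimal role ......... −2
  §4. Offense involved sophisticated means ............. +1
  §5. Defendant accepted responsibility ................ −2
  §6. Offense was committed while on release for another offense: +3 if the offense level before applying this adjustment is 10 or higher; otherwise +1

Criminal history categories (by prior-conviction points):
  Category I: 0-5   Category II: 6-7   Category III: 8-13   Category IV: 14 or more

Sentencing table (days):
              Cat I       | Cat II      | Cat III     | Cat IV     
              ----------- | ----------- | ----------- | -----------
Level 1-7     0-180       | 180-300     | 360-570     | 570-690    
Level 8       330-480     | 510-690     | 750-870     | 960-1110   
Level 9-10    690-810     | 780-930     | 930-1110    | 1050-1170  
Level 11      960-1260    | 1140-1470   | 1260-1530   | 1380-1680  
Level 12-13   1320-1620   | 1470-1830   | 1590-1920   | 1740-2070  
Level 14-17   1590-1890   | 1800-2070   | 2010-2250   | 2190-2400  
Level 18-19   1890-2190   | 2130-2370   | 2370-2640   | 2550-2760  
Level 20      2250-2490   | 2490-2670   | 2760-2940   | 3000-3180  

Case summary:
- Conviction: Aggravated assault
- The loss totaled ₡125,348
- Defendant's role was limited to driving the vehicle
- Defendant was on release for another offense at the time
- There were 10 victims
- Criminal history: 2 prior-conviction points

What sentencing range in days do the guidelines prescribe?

Base offense level for aggravated assault: 7.
§1 applies (level before this adjustment is 7 < 8, so +1): 7 + 1 = 8.
§2 applies: 8 + 1 = 9.
§3 applies: 9 − 2 = 7.
§5 does not apply.
§6 applies (level before this adjustment is 7 < 10, so +1): 7 + 1 = 8.
Final offense level: 8.
Criminal history: 2 prior points → Category I (0-5).
Level 8 falls in the 8 band.
Grid: Level 8 × Category I = 330-480 days.

330-480 days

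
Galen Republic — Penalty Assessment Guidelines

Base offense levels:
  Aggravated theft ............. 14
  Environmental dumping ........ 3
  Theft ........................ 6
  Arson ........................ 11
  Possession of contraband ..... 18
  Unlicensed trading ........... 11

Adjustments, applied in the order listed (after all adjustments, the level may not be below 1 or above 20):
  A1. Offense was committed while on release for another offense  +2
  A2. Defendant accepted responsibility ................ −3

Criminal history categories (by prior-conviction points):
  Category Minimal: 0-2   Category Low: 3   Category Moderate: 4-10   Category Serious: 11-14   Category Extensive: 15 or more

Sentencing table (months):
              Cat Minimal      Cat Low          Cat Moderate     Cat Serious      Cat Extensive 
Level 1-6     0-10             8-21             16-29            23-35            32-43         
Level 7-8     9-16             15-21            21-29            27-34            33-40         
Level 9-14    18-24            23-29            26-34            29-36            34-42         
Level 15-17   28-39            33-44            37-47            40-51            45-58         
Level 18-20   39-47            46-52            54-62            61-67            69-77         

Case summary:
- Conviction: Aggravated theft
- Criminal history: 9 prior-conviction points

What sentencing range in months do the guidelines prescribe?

26-34 months

Base offense level for aggravated theft: 14.
Final offense level: 14.
Criminal history: 9 prior points → Category Moderate (4-10).
Level 14 falls in the 9-14 band.
Grid: Level 9-14 × Category Moderate = 26-34 months.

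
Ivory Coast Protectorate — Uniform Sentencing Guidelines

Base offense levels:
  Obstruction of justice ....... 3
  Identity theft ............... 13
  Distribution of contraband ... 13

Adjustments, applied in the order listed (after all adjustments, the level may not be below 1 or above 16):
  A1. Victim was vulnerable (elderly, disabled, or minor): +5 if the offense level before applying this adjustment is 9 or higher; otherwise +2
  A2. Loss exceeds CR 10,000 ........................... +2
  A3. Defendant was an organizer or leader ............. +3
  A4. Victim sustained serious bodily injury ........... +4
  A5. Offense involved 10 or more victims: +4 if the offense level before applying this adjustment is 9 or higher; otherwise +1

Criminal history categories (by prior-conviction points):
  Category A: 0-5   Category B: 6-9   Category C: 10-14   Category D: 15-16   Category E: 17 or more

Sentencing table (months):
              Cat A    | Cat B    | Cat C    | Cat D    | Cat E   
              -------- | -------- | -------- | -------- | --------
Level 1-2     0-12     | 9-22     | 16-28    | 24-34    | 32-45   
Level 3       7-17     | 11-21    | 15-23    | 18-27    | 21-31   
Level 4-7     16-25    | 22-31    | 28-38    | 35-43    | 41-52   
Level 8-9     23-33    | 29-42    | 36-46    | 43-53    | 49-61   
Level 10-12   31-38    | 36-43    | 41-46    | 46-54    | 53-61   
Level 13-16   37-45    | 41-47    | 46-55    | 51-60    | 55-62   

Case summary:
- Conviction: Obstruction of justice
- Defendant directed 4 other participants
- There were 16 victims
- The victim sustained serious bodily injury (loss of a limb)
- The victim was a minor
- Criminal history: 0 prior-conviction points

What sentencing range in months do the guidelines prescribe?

37-45 months

Base offense level for obstruction of justice: 3.
A1 applies (level before this adjustment is 3 < 9, so +2): 3 + 2 = 5.
A2 does not apply.
A3 applies: 5 + 3 = 8.
A4 applies: 8 + 4 = 12.
A5 applies (level before this adjustment is 12 ≥ 9, so +4): 12 + 4 = 16.
Final offense level: 16.
Criminal history: 0 prior points → Category A (0-5).
Level 16 falls in the 13-16 band.
Grid: Level 13-16 × Category A = 37-45 months.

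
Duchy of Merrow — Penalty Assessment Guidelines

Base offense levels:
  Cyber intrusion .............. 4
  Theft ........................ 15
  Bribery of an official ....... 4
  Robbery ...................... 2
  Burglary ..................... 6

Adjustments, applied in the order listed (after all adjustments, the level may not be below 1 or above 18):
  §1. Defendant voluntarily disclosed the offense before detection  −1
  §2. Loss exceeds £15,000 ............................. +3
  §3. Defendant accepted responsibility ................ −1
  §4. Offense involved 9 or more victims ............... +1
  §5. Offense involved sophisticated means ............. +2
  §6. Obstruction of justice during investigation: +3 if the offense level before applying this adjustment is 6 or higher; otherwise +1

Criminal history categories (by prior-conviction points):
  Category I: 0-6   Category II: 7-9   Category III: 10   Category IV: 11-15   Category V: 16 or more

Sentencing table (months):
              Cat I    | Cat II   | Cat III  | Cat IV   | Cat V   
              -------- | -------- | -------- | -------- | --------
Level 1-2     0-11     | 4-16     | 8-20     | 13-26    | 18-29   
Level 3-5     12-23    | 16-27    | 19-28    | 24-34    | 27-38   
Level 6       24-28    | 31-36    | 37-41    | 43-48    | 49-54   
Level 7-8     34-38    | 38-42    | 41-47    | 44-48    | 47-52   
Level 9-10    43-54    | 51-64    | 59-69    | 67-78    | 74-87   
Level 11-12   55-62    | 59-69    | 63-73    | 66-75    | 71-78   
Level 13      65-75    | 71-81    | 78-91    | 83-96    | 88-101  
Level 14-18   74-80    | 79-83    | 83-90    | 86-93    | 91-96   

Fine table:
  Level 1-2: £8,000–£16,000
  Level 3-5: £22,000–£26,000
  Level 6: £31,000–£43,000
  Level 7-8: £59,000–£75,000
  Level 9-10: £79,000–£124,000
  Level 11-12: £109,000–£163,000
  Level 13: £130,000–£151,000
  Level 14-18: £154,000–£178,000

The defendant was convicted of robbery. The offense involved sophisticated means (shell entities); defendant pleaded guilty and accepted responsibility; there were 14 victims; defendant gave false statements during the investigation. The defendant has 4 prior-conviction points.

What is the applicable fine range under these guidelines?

£22,000–£26,000

Base offense level for robbery: 2.
§3 applies: 2 − 1 = 1.
§4 applies: 1 + 1 = 2.
§5 applies: 2 + 2 = 4.
§6 applies (level before this adjustment is 4 < 6, so +1): 4 + 1 = 5.
Final offense level: 5.
Level 5 falls in the 3-5 band.
Fine table: Level 3-5 → £22,000–£26,000.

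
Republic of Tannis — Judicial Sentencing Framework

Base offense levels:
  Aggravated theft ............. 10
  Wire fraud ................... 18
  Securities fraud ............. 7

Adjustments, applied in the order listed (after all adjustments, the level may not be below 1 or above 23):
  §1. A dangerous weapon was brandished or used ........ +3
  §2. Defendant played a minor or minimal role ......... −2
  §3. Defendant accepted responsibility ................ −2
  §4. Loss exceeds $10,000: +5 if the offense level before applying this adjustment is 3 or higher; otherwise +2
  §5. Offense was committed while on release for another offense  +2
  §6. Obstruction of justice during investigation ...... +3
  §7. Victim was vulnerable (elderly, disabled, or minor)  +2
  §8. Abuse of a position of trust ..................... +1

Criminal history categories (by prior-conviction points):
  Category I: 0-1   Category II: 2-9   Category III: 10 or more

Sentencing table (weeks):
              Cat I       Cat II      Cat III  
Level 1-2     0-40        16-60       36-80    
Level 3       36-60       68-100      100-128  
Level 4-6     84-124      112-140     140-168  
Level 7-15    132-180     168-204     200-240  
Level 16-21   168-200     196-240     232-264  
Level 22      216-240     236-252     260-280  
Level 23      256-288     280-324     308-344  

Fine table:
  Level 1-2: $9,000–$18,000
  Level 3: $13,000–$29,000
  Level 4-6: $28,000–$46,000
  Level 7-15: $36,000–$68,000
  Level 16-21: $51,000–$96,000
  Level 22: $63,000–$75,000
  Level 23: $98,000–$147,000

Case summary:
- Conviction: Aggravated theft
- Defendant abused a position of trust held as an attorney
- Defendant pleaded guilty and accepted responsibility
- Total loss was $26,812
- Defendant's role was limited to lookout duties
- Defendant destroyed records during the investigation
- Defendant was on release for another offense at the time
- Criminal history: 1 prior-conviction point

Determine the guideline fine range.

$51,000–$96,000

Base offense level for aggravated theft: 10.
§1 does not apply.
§2 applies: 10 − 2 = 8.
§3 applies: 8 − 2 = 6.
§4 applies (level before this adjustment is 6 ≥ 3, so +5): 6 + 5 = 11.
§5 applies: 11 + 2 = 13.
§6 applies: 13 + 3 = 16.
§7 does not apply.
§8 applies: 16 + 1 = 17.
Final offense level: 17.
Level 17 falls in the 16-21 band.
Fine table: Level 16-21 → $51,000–$96,000.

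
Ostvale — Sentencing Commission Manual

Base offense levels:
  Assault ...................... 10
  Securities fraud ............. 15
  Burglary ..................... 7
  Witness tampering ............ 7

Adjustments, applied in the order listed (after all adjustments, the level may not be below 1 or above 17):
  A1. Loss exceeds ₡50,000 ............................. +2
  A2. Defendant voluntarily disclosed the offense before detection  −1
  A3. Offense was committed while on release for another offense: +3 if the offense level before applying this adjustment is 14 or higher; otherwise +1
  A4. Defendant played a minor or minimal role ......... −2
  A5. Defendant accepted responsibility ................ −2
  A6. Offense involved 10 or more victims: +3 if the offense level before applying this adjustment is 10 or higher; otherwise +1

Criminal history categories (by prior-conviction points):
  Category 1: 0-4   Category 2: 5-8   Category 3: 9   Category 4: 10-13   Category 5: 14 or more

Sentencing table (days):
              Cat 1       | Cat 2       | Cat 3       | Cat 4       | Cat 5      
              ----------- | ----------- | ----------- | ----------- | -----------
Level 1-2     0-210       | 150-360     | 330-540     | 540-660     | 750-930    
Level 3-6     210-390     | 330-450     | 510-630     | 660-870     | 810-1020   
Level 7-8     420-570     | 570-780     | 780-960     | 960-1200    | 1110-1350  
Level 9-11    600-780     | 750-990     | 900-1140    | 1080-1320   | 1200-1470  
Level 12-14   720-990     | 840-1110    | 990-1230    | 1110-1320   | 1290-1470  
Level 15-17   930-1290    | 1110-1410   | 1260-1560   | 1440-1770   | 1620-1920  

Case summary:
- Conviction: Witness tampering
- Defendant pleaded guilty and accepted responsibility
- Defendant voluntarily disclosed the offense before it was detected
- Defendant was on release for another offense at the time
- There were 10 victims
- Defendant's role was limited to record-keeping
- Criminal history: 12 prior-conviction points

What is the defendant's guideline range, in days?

Base offense level for witness tampering: 7.
A1 does not apply.
A2 applies: 7 − 1 = 6.
A3 applies (level before this adjustment is 6 < 14, so +1): 6 + 1 = 7.
A4 applies: 7 − 2 = 5.
A5 applies: 5 − 2 = 3.
A6 applies (level before this adjustment is 3 < 10, so +1): 3 + 1 = 4.
Final offense level: 4.
Criminal history: 12 prior points → Category 4 (10-13).
Level 4 falls in the 3-6 band.
Grid: Level 3-6 × Category 4 = 660-870 days.

660-870 days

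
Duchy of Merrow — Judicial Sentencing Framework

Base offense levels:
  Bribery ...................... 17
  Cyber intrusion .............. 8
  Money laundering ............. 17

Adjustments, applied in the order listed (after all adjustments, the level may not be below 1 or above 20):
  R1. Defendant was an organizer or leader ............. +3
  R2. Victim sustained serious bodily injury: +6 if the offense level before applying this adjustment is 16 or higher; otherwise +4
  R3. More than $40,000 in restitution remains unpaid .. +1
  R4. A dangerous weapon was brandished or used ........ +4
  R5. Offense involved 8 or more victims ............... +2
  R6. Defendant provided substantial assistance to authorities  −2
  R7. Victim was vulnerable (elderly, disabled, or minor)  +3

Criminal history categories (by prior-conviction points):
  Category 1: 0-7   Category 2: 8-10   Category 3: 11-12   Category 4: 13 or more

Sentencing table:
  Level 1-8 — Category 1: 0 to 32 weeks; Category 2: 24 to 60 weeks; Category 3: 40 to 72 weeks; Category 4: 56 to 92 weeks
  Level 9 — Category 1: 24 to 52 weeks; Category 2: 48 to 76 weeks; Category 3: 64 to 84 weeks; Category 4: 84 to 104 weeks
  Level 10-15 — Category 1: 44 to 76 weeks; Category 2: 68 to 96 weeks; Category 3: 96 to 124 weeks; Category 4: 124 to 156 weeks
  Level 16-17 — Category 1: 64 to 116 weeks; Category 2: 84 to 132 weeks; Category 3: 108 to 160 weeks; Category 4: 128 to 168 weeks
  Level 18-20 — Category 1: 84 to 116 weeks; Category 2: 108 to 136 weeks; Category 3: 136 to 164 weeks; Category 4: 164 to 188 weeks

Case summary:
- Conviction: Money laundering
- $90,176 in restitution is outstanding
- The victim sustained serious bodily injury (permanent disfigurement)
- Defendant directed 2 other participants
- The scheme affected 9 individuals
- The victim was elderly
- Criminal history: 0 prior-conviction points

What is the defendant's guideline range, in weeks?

84-116 weeks

Base offense level for money laundering: 17.
R1 applies: 17 + 3 = 20.
R2 applies (level before this adjustment is 20 ≥ 16, so +6): 20 + 6 = 26.
R3 applies: 26 + 1 = 27.
R5 applies: 27 + 2 = 29.
R6 does not apply.
R7 applies: 29 + 3 = 32.
Level 32 exceeds the maximum of 20; capped at 20.
Final offense level: 20.
Criminal history: 0 prior points → Category 1 (0-7).
Level 20 falls in the 18-20 band.
Grid: Level 18-20 × Category 1 = 84-116 weeks.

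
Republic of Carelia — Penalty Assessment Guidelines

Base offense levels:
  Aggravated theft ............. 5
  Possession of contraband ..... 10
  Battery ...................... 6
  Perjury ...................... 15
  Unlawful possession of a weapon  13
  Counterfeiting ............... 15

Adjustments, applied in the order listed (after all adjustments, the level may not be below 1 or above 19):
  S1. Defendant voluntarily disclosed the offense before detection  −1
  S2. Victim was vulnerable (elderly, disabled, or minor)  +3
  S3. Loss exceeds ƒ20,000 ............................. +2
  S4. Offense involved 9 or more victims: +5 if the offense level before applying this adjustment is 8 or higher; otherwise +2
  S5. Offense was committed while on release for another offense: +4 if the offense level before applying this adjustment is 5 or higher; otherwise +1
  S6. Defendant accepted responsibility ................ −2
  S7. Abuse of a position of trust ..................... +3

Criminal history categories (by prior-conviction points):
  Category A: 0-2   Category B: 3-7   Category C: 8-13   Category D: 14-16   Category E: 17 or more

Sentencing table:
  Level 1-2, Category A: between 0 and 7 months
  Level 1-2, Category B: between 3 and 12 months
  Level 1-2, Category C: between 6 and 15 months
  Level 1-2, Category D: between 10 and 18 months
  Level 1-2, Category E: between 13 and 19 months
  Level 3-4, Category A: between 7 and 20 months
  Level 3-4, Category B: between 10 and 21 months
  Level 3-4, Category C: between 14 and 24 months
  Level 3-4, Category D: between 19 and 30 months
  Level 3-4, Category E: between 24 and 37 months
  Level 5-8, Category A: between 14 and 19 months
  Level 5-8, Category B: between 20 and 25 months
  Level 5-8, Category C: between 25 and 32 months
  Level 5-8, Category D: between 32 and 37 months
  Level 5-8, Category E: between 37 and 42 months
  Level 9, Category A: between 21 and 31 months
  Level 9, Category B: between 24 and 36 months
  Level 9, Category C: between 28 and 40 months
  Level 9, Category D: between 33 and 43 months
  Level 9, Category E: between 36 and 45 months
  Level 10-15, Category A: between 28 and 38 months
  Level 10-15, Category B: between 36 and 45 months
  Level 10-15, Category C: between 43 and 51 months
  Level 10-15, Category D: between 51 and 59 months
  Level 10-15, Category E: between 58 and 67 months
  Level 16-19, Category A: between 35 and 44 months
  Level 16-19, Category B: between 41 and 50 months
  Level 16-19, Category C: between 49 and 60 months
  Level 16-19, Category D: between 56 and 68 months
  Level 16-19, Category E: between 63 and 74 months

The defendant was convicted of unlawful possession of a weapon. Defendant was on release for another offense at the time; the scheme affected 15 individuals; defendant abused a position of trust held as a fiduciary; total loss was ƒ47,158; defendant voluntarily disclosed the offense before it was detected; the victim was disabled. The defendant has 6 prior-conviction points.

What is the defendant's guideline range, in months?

41-50 months

Base offense level for unlawful possession of a weapon: 13.
S1 applies: 13 − 1 = 12.
S2 applies: 12 + 3 = 15.
S3 applies: 15 + 2 = 17.
S4 applies (level before this adjustment is 17 ≥ 8, so +5): 17 + 5 = 22.
S5 applies (level before this adjustment is 22 ≥ 5, so +4): 22 + 4 = 26.
S7 applies: 26 + 3 = 29.
Level 29 exceeds the maximum of 19; capped at 19.
Final offense level: 19.
Criminal history: 6 prior points → Category B (3-7).
Level 19 falls in the 16-19 band.
Grid: Level 16-19 × Category B = 41-50 months.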